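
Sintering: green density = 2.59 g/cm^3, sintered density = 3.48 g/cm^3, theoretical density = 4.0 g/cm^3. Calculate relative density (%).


Relative = 3.48 / 4.0 * 100 = 87.0%

87.0


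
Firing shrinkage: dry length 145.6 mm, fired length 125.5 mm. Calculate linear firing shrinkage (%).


FS = (145.6 - 125.5) / 145.6 * 100 = 13.8%

13.8


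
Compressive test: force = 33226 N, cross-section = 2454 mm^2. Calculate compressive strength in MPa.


CS = 33226 / 2454 = 13.5 MPa

13.5


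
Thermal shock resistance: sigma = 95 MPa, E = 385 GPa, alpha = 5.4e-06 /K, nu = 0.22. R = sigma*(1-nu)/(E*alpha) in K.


R = 95*(1-0.22)/(385*1000*5.4e-06) = 36 K

36


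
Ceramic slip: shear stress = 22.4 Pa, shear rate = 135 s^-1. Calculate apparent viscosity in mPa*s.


eta = tau/gamma * 1000 = 22.4/135 * 1000 = 165.9 mPa*s

165.9


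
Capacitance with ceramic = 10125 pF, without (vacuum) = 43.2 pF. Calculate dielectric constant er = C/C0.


er = 10125 / 43.2 = 234.38

234.38


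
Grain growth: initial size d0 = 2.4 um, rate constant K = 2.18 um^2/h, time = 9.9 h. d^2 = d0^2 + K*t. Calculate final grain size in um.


d^2 = 2.4^2 + 2.18*9.9 = 27.342
d = sqrt(27.342) = 5.23 um

5.23


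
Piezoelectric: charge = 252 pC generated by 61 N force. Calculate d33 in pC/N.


d33 = 252 / 61 = 4.1 pC/N

4.1


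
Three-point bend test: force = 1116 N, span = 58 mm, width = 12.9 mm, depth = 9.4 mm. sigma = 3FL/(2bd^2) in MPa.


sigma = 3*1116*58/(2*12.9*9.4^2) = 85.2 MPa

85.2


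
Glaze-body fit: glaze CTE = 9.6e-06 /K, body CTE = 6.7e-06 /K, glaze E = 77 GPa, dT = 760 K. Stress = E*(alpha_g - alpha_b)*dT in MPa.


Stress = 77*1000*(9.6e-06 - 6.7e-06)*760 = 169.7 MPa

169.7


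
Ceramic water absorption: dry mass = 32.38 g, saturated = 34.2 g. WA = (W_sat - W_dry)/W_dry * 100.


WA = (34.2 - 32.38) / 32.38 * 100 = 5.62%

5.62


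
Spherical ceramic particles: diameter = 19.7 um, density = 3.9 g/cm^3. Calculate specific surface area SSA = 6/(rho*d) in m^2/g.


SSA = 6 / (3.9 * 19.7) = 0.078 m^2/g

0.078


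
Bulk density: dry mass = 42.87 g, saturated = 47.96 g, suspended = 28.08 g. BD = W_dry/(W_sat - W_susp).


BD = 42.87 / (47.96 - 28.08) = 42.87 / 19.88 = 2.156 g/cm^3

2.156


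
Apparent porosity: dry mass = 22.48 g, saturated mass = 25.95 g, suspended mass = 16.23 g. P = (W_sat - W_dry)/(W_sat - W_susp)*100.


P = (25.95 - 22.48) / (25.95 - 16.23) * 100 = 3.47 / 9.72 * 100 = 35.7%

35.7


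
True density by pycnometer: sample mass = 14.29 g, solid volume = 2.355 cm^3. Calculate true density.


TD = 14.29 / 2.355 = 6.068 g/cm^3

6.068


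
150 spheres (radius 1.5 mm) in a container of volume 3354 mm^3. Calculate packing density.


V_sphere = 4/3*pi*1.5^3 = 14.1372 mm^3
Total V = 150*14.1372 = 2120.58 mm^3
PD = 2120.58 / 3354 = 0.632

0.632


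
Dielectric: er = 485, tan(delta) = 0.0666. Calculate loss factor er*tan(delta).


Loss = 485 * 0.0666 = 32.301

32.301


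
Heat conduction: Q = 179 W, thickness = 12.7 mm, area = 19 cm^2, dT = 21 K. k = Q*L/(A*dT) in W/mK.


k = 179*12.7/1000/(19/10000*21) = 56.97 W/mK

56.97


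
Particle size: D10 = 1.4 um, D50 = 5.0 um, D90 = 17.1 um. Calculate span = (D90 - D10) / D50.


Span = (17.1 - 1.4) / 5.0 = 15.7 / 5.0 = 3.14

3.14


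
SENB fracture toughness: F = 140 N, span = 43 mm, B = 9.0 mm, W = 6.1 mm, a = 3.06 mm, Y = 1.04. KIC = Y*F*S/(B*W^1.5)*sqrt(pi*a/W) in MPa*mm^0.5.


KIC = 1.04*140*43/(9.0*6.1^1.5)*sqrt(pi*3.06/6.1) = 57.96

57.96


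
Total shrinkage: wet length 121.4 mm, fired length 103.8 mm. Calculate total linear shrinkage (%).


TS = (121.4 - 103.8) / 121.4 * 100 = 14.5%

14.5


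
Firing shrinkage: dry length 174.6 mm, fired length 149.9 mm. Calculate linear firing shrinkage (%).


FS = (174.6 - 149.9) / 174.6 * 100 = 14.15%

14.15


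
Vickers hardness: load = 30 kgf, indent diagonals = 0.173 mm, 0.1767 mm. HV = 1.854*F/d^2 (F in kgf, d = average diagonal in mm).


d_avg = (0.173+0.1767)/2 = 0.17485 mm
HV = 1.854*30/0.17485^2 = 1819

1819


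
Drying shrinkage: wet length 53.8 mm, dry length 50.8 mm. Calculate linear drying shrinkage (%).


DS = (53.8 - 50.8) / 53.8 * 100 = 5.58%

5.58


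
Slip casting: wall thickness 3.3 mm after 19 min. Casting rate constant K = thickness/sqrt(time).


K = 3.3 / sqrt(19) = 3.3 / 4.3589 = 0.757 mm/min^0.5

0.757


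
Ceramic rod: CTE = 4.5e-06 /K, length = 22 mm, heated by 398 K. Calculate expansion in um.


dL = 4.5e-06 * 22 * 398 * 1000 = 39.402 um

39.402


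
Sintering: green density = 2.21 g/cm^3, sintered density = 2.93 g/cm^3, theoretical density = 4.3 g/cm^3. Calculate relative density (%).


Relative = 2.93 / 4.3 * 100 = 68.1%

68.1


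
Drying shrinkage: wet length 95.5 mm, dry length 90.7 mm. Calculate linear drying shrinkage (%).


DS = (95.5 - 90.7) / 95.5 * 100 = 5.03%

5.03


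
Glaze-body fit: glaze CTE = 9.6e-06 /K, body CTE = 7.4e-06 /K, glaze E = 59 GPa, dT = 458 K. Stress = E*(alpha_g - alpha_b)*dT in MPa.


Stress = 59*1000*(9.6e-06 - 7.4e-06)*458 = 59.4 MPa

59.4


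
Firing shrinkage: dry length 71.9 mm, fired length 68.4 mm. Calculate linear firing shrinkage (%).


FS = (71.9 - 68.4) / 71.9 * 100 = 4.87%

4.87


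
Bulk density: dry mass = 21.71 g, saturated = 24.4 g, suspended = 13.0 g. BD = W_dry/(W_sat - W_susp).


BD = 21.71 / (24.4 - 13.0) = 21.71 / 11.4 = 1.904 g/cm^3

1.904


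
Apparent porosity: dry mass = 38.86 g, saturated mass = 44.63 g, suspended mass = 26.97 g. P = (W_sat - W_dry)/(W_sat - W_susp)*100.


P = (44.63 - 38.86) / (44.63 - 26.97) * 100 = 5.77 / 17.66 * 100 = 32.7%

32.7


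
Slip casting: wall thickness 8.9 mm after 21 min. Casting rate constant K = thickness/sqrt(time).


K = 8.9 / sqrt(21) = 8.9 / 4.5826 = 1.942 mm/min^0.5

1.942


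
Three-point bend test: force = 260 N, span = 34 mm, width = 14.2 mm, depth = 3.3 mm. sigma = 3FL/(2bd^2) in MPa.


sigma = 3*260*34/(2*14.2*3.3^2) = 85.7 MPa

85.7


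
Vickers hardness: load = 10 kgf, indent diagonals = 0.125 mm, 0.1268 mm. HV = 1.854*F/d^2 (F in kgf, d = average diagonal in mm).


d_avg = (0.125+0.1268)/2 = 0.1259 mm
HV = 1.854*10/0.1259^2 = 1170

1170


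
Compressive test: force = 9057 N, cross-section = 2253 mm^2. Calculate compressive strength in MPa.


CS = 9057 / 2253 = 4.0 MPa

4.0


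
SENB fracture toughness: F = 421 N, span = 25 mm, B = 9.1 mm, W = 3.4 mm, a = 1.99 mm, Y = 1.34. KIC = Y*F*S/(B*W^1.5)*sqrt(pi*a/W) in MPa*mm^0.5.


KIC = 1.34*421*25/(9.1*3.4^1.5)*sqrt(pi*1.99/3.4) = 335.22

335.22


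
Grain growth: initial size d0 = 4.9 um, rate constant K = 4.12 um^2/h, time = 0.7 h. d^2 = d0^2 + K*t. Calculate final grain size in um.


d^2 = 4.9^2 + 4.12*0.7 = 26.894
d = sqrt(26.894) = 5.19 um

5.19


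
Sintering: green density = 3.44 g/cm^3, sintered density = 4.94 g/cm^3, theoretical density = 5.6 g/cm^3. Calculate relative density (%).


Relative = 4.94 / 5.6 * 100 = 88.2%

88.2


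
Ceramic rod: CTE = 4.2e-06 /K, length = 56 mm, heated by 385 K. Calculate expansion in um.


dL = 4.2e-06 * 56 * 385 * 1000 = 90.552 um

90.552


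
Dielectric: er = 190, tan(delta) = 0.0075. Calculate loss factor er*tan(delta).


Loss = 190 * 0.0075 = 1.425

1.425


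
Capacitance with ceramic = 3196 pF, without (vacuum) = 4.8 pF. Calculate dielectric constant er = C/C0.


er = 3196 / 4.8 = 665.83

665.83


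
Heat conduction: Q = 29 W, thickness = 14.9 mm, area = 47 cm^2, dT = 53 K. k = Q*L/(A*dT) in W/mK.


k = 29*14.9/1000/(47/10000*53) = 1.73 W/mK

1.73


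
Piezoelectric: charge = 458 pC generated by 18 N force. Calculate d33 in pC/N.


d33 = 458 / 18 = 25.4 pC/N

25.4


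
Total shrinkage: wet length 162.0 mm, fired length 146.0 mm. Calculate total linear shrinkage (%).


TS = (162.0 - 146.0) / 162.0 * 100 = 9.88%

9.88


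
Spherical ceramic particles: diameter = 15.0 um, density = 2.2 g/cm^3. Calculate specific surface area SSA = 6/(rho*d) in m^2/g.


SSA = 6 / (2.2 * 15.0) = 0.182 m^2/g

0.182


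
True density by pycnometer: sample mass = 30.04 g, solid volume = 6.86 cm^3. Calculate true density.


TD = 30.04 / 6.86 = 4.379 g/cm^3

4.379


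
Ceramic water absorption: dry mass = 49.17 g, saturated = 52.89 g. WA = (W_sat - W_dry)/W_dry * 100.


WA = (52.89 - 49.17) / 49.17 * 100 = 7.57%

7.57


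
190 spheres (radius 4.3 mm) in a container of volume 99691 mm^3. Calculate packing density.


V_sphere = 4/3*pi*4.3^3 = 333.0381 mm^3
Total V = 190*333.0381 = 63277.239 mm^3
PD = 63277.239 / 99691 = 0.635

0.635


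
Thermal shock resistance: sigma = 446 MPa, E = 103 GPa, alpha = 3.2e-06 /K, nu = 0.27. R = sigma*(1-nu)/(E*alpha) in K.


R = 446*(1-0.27)/(103*1000*3.2e-06) = 988 K

988


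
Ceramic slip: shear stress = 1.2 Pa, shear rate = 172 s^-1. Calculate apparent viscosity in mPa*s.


eta = tau/gamma * 1000 = 1.2/172 * 1000 = 7.0 mPa*s

7.0


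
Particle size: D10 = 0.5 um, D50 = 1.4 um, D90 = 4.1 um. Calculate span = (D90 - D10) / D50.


Span = (4.1 - 0.5) / 1.4 = 3.6 / 1.4 = 2.571

2.571


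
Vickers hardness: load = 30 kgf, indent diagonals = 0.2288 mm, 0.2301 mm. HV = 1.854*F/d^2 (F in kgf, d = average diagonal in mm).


d_avg = (0.2288+0.2301)/2 = 0.22945 mm
HV = 1.854*30/0.22945^2 = 1056

1056


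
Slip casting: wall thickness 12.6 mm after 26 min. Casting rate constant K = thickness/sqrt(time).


K = 12.6 / sqrt(26) = 12.6 / 5.099 = 2.471 mm/min^0.5

2.471


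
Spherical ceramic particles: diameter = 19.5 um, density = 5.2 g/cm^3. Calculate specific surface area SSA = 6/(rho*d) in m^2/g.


SSA = 6 / (5.2 * 19.5) = 0.059 m^2/g

0.059


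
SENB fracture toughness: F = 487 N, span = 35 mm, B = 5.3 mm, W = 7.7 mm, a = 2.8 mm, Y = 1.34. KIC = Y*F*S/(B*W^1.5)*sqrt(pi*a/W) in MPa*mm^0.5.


KIC = 1.34*487*35/(5.3*7.7^1.5)*sqrt(pi*2.8/7.7) = 215.58

215.58


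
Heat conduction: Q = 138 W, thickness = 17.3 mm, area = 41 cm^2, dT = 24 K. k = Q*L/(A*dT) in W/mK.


k = 138*17.3/1000/(41/10000*24) = 24.26 W/mK

24.26


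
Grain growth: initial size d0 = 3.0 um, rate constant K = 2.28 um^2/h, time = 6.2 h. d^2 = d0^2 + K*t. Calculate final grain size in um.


d^2 = 3.0^2 + 2.28*6.2 = 23.136
d = sqrt(23.136) = 4.81 um

4.81


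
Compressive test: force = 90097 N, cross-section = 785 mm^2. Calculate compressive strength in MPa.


CS = 90097 / 785 = 114.8 MPa

114.8


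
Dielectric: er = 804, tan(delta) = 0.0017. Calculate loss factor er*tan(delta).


Loss = 804 * 0.0017 = 1.367

1.367


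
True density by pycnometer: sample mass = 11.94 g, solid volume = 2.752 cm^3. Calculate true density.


TD = 11.94 / 2.752 = 4.339 g/cm^3

4.339


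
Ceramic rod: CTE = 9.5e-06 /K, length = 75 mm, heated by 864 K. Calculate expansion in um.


dL = 9.5e-06 * 75 * 864 * 1000 = 615.6 um

615.6


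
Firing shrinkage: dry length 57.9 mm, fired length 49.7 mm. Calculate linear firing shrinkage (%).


FS = (57.9 - 49.7) / 57.9 * 100 = 14.16%

14.16


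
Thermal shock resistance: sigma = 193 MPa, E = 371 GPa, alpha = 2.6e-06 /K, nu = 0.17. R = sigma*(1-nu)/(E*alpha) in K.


R = 193*(1-0.17)/(371*1000*2.6e-06) = 166 K

166


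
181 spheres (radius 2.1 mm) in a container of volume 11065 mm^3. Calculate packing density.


V_sphere = 4/3*pi*2.1^3 = 38.7924 mm^3
Total V = 181*38.7924 = 7021.4244 mm^3
PD = 7021.4244 / 11065 = 0.635

0.635


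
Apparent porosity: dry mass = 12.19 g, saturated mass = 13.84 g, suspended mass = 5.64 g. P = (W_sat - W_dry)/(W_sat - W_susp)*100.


P = (13.84 - 12.19) / (13.84 - 5.64) * 100 = 1.65 / 8.2 * 100 = 20.1%

20.1


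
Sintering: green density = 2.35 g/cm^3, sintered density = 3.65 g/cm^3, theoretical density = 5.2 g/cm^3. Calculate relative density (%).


Relative = 3.65 / 5.2 * 100 = 70.2%

70.2


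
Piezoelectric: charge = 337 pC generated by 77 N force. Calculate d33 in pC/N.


d33 = 337 / 77 = 4.4 pC/N

4.4


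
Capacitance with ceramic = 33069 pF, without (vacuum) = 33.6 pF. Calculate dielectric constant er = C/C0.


er = 33069 / 33.6 = 984.2

984.2


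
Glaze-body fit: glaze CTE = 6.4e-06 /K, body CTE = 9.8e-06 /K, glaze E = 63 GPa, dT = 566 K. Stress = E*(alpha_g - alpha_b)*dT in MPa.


Stress = 63*1000*(6.4e-06 - 9.8e-06)*566 = -121.2 MPa

-121.2


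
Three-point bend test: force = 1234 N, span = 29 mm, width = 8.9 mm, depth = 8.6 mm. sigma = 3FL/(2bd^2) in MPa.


sigma = 3*1234*29/(2*8.9*8.6^2) = 81.5 MPa

81.5


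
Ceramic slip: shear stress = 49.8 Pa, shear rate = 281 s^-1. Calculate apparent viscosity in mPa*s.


eta = tau/gamma * 1000 = 49.8/281 * 1000 = 177.2 mPa*s

177.2


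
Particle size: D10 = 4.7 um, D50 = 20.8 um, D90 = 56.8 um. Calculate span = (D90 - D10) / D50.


Span = (56.8 - 4.7) / 20.8 = 52.1 / 20.8 = 2.505

2.505


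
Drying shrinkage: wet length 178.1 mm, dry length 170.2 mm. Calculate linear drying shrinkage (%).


DS = (178.1 - 170.2) / 178.1 * 100 = 4.44%

4.44


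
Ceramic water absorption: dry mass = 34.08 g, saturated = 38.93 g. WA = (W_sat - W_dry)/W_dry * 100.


WA = (38.93 - 34.08) / 34.08 * 100 = 14.23%

14.23


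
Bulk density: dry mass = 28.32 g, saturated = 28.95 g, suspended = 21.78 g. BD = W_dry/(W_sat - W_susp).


BD = 28.32 / (28.95 - 21.78) = 28.32 / 7.17 = 3.95 g/cm^3

3.95


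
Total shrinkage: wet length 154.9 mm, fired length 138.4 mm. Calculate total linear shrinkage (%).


TS = (154.9 - 138.4) / 154.9 * 100 = 10.65%

10.65


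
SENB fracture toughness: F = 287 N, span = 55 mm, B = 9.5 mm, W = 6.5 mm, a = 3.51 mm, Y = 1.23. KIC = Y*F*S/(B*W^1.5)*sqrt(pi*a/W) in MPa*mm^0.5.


KIC = 1.23*287*55/(9.5*6.5^1.5)*sqrt(pi*3.51/6.5) = 160.63

160.63


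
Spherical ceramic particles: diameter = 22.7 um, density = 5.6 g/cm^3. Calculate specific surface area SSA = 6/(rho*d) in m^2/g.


SSA = 6 / (5.6 * 22.7) = 0.047 m^2/g

0.047


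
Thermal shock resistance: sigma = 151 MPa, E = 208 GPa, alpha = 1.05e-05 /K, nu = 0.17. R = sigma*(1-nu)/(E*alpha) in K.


R = 151*(1-0.17)/(208*1000*1.05e-05) = 57 K

57


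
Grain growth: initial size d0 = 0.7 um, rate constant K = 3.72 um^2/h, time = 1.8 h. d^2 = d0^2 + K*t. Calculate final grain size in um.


d^2 = 0.7^2 + 3.72*1.8 = 7.186
d = sqrt(7.186) = 2.68 um

2.68


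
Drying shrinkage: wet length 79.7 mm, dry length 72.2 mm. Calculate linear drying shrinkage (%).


DS = (79.7 - 72.2) / 79.7 * 100 = 9.41%

9.41


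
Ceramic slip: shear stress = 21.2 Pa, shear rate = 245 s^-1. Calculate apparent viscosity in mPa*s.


eta = tau/gamma * 1000 = 21.2/245 * 1000 = 86.5 mPa*s

86.5


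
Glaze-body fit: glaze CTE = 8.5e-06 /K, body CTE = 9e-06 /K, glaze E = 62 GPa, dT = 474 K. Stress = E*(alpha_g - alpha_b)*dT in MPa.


Stress = 62*1000*(8.5e-06 - 9e-06)*474 = -14.7 MPa

-14.7


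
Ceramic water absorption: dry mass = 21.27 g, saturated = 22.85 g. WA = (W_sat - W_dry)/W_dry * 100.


WA = (22.85 - 21.27) / 21.27 * 100 = 7.43%

7.43


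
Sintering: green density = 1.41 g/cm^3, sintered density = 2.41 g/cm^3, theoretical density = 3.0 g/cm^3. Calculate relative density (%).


Relative = 2.41 / 3.0 * 100 = 80.3%

80.3


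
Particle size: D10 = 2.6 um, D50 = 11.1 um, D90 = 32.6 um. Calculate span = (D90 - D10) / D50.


Span = (32.6 - 2.6) / 11.1 = 30.0 / 11.1 = 2.703

2.703


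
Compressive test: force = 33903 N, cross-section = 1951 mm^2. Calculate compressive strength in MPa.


CS = 33903 / 1951 = 17.4 MPa

17.4


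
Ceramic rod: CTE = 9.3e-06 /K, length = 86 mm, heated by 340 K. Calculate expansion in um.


dL = 9.3e-06 * 86 * 340 * 1000 = 271.932 um

271.932


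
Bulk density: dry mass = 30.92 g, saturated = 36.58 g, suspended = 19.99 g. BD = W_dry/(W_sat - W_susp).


BD = 30.92 / (36.58 - 19.99) = 30.92 / 16.59 = 1.864 g/cm^3

1.864


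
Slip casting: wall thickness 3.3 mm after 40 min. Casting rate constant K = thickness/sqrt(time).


K = 3.3 / sqrt(40) = 3.3 / 6.3246 = 0.522 mm/min^0.5

0.522


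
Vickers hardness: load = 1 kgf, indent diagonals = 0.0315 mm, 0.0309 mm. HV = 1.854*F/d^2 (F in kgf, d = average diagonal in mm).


d_avg = (0.0315+0.0309)/2 = 0.0312 mm
HV = 1.854*1/0.0312^2 = 1905

1905


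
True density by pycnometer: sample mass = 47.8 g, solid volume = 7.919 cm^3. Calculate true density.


TD = 47.8 / 7.919 = 6.036 g/cm^3

6.036


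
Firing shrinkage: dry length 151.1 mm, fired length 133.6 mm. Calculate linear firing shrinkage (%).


FS = (151.1 - 133.6) / 151.1 * 100 = 11.58%

11.58


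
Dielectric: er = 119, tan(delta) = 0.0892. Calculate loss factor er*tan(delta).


Loss = 119 * 0.0892 = 10.615

10.615


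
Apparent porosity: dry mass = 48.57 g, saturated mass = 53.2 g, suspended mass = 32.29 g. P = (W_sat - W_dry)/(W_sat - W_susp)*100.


P = (53.2 - 48.57) / (53.2 - 32.29) * 100 = 4.63 / 20.91 * 100 = 22.1%

22.1


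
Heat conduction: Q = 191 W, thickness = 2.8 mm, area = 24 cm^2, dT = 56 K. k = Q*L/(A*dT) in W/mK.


k = 191*2.8/1000/(24/10000*56) = 3.98 W/mK

3.98


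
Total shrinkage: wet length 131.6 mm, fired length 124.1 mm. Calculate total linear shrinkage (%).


TS = (131.6 - 124.1) / 131.6 * 100 = 5.7%

5.7


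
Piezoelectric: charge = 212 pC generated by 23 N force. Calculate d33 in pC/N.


d33 = 212 / 23 = 9.2 pC/N

9.2


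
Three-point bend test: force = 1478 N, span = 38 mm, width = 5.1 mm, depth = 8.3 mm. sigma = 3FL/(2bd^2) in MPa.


sigma = 3*1478*38/(2*5.1*8.3^2) = 239.8 MPa

239.8


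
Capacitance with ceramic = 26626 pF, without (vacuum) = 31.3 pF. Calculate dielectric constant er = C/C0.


er = 26626 / 31.3 = 850.67

850.67


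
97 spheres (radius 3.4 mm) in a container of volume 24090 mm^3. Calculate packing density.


V_sphere = 4/3*pi*3.4^3 = 164.6362 mm^3
Total V = 97*164.6362 = 15969.7114 mm^3
PD = 15969.7114 / 24090 = 0.663

0.663


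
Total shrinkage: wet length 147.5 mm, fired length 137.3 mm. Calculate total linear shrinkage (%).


TS = (147.5 - 137.3) / 147.5 * 100 = 6.92%

6.92


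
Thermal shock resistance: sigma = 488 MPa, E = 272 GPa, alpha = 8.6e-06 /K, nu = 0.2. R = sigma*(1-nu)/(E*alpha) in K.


R = 488*(1-0.2)/(272*1000*8.6e-06) = 167 K

167


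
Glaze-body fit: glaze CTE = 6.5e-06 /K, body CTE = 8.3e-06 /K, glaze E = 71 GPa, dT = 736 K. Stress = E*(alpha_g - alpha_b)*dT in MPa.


Stress = 71*1000*(6.5e-06 - 8.3e-06)*736 = -94.1 MPa

-94.1


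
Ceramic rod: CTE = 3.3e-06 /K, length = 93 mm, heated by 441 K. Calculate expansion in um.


dL = 3.3e-06 * 93 * 441 * 1000 = 135.343 um

135.343


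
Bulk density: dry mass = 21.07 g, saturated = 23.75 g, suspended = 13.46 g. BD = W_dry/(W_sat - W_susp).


BD = 21.07 / (23.75 - 13.46) = 21.07 / 10.29 = 2.048 g/cm^3

2.048


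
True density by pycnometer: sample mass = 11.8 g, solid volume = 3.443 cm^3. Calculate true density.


TD = 11.8 / 3.443 = 3.427 g/cm^3

3.427


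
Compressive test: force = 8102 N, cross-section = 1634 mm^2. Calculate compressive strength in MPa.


CS = 8102 / 1634 = 5.0 MPa

5.0


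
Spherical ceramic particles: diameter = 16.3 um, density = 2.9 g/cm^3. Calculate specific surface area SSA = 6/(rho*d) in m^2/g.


SSA = 6 / (2.9 * 16.3) = 0.127 m^2/g

0.127


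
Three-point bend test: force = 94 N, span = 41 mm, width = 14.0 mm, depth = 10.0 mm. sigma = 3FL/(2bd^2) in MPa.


sigma = 3*94*41/(2*14.0*10.0^2) = 4.1 MPa

4.1


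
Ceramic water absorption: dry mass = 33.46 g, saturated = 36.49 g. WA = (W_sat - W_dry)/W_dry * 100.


WA = (36.49 - 33.46) / 33.46 * 100 = 9.06%

9.06


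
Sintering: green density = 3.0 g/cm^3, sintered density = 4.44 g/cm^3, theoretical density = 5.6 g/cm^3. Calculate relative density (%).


Relative = 4.44 / 5.6 * 100 = 79.3%

79.3


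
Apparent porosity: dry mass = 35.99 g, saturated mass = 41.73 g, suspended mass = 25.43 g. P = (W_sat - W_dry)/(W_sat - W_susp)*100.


P = (41.73 - 35.99) / (41.73 - 25.43) * 100 = 5.74 / 16.3 * 100 = 35.2%

35.2


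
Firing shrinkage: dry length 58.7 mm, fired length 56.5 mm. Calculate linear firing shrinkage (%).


FS = (58.7 - 56.5) / 58.7 * 100 = 3.75%

3.75


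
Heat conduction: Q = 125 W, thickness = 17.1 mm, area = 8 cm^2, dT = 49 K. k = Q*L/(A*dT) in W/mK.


k = 125*17.1/1000/(8/10000*49) = 54.53 W/mK

54.53


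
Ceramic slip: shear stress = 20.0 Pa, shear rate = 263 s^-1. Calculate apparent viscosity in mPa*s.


eta = tau/gamma * 1000 = 20.0/263 * 1000 = 76.0 mPa*s

76.0


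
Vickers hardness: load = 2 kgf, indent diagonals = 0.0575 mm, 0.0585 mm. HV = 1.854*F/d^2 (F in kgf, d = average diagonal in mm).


d_avg = (0.0575+0.0585)/2 = 0.058 mm
HV = 1.854*2/0.058^2 = 1102

1102


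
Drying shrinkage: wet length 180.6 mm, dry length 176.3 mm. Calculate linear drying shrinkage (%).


DS = (180.6 - 176.3) / 180.6 * 100 = 2.38%

2.38


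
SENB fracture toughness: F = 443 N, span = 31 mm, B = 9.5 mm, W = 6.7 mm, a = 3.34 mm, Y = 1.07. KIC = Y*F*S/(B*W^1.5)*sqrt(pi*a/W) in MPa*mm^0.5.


KIC = 1.07*443*31/(9.5*6.7^1.5)*sqrt(pi*3.34/6.7) = 111.62

111.62


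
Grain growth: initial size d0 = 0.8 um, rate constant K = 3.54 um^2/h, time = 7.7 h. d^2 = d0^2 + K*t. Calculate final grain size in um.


d^2 = 0.8^2 + 3.54*7.7 = 27.898
d = sqrt(27.898) = 5.28 um

5.28


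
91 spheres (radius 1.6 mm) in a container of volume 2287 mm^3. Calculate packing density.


V_sphere = 4/3*pi*1.6^3 = 17.1573 mm^3
Total V = 91*17.1573 = 1561.3143 mm^3
PD = 1561.3143 / 2287 = 0.683

0.683


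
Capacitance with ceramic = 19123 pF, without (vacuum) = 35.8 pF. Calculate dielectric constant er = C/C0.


er = 19123 / 35.8 = 534.16

534.16


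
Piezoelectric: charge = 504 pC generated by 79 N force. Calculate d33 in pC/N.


d33 = 504 / 79 = 6.4 pC/N

6.4


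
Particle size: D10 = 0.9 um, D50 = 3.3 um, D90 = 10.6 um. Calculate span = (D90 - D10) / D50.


Span = (10.6 - 0.9) / 3.3 = 9.7 / 3.3 = 2.939

2.939


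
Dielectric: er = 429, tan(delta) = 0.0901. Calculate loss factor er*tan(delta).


Loss = 429 * 0.0901 = 38.653

38.653


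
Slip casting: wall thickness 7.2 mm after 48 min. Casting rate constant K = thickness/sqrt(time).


K = 7.2 / sqrt(48) = 7.2 / 6.9282 = 1.039 mm/min^0.5

1.039


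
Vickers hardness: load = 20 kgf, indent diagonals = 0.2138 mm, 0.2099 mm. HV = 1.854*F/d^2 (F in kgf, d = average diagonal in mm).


d_avg = (0.2138+0.2099)/2 = 0.21185 mm
HV = 1.854*20/0.21185^2 = 826

826


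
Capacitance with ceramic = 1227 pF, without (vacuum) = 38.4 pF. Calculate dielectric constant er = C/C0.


er = 1227 / 38.4 = 31.95

31.95


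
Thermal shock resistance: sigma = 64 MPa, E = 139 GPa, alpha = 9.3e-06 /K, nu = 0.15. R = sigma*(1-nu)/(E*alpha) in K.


R = 64*(1-0.15)/(139*1000*9.3e-06) = 42 K

42


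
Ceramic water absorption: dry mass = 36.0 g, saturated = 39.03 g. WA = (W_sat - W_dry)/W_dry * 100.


WA = (39.03 - 36.0) / 36.0 * 100 = 8.42%

8.42


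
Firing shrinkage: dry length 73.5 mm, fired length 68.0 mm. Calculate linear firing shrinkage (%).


FS = (73.5 - 68.0) / 73.5 * 100 = 7.48%

7.48


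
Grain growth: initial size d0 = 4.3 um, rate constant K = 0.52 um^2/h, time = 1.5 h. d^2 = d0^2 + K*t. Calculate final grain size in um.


d^2 = 4.3^2 + 0.52*1.5 = 19.27
d = sqrt(19.27) = 4.39 um

4.39


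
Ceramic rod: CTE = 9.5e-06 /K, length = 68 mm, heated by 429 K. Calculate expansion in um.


dL = 9.5e-06 * 68 * 429 * 1000 = 277.134 um

277.134


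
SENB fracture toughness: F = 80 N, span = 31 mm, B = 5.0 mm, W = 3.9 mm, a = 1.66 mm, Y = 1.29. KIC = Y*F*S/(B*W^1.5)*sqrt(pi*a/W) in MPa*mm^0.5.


KIC = 1.29*80*31/(5.0*3.9^1.5)*sqrt(pi*1.66/3.9) = 96.07

96.07


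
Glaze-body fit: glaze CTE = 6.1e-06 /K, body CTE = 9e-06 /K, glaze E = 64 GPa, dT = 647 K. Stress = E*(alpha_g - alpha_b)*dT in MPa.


Stress = 64*1000*(6.1e-06 - 9e-06)*647 = -120.1 MPa

-120.1


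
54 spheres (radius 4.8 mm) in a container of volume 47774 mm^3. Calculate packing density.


V_sphere = 4/3*pi*4.8^3 = 463.2467 mm^3
Total V = 54*463.2467 = 25015.3218 mm^3
PD = 25015.3218 / 47774 = 0.524

0.524


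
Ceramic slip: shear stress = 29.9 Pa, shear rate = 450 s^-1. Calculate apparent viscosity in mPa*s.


eta = tau/gamma * 1000 = 29.9/450 * 1000 = 66.4 mPa*s

66.4


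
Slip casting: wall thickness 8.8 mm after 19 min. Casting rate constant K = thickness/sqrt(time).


K = 8.8 / sqrt(19) = 8.8 / 4.3589 = 2.019 mm/min^0.5

2.019


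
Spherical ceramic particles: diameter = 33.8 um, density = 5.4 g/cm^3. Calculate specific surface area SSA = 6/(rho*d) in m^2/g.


SSA = 6 / (5.4 * 33.8) = 0.033 m^2/g

0.033


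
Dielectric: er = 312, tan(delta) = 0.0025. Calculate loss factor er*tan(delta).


Loss = 312 * 0.0025 = 0.78

0.78


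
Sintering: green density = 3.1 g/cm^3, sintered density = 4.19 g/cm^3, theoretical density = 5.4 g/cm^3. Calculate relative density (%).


Relative = 4.19 / 5.4 * 100 = 77.6%

77.6


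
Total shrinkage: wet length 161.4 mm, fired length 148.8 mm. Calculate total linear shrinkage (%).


TS = (161.4 - 148.8) / 161.4 * 100 = 7.81%

7.81


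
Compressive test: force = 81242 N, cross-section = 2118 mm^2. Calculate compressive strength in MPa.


CS = 81242 / 2118 = 38.4 MPa

38.4


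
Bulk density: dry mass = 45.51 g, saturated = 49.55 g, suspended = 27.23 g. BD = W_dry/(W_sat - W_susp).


BD = 45.51 / (49.55 - 27.23) = 45.51 / 22.32 = 2.039 g/cm^3

2.039


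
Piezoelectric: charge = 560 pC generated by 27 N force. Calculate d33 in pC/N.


d33 = 560 / 27 = 20.7 pC/N

20.7


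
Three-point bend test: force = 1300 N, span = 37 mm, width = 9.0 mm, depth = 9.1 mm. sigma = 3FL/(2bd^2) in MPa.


sigma = 3*1300*37/(2*9.0*9.1^2) = 96.8 MPa

96.8


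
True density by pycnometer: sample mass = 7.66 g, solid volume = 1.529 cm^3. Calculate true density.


TD = 7.66 / 1.529 = 5.01 g/cm^3

5.01


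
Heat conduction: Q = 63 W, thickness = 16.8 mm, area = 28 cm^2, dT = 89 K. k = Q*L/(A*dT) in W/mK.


k = 63*16.8/1000/(28/10000*89) = 4.25 W/mK

4.25


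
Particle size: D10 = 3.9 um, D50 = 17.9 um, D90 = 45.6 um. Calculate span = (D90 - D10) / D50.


Span = (45.6 - 3.9) / 17.9 = 41.7 / 17.9 = 2.33

2.33


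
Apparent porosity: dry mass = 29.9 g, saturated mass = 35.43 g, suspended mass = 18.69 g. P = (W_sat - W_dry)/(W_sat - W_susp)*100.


P = (35.43 - 29.9) / (35.43 - 18.69) * 100 = 5.53 / 16.74 * 100 = 33.0%

33.0


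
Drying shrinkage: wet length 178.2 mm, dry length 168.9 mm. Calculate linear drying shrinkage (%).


DS = (178.2 - 168.9) / 178.2 * 100 = 5.22%

5.22


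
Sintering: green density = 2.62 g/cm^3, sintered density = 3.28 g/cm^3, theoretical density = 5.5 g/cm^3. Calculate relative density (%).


Relative = 3.28 / 5.5 * 100 = 59.6%

59.6


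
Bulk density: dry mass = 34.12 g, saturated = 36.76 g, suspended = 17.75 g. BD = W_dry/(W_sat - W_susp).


BD = 34.12 / (36.76 - 17.75) = 34.12 / 19.01 = 1.795 g/cm^3

1.795


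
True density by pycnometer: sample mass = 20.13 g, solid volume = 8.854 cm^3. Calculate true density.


TD = 20.13 / 8.854 = 2.274 g/cm^3

2.274


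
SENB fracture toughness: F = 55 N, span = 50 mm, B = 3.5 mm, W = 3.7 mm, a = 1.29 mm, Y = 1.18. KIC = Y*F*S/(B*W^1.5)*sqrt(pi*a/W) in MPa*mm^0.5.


KIC = 1.18*55*50/(3.5*3.7^1.5)*sqrt(pi*1.29/3.7) = 136.34

136.34


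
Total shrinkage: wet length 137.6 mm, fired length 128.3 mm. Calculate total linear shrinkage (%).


TS = (137.6 - 128.3) / 137.6 * 100 = 6.76%

6.76


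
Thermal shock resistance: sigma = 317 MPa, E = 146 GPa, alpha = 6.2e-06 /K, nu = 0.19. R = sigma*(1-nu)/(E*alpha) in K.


R = 317*(1-0.19)/(146*1000*6.2e-06) = 284 K

284


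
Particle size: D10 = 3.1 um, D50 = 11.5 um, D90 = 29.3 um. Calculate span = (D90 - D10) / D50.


Span = (29.3 - 3.1) / 11.5 = 26.2 / 11.5 = 2.278

2.278


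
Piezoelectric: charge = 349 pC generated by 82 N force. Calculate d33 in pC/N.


d33 = 349 / 82 = 4.3 pC/N

4.3


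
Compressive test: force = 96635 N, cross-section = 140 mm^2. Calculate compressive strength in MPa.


CS = 96635 / 140 = 690.3 MPa

690.3


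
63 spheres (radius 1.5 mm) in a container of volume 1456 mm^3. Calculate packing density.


V_sphere = 4/3*pi*1.5^3 = 14.1372 mm^3
Total V = 63*14.1372 = 890.6436 mm^3
PD = 890.6436 / 1456 = 0.612

0.612


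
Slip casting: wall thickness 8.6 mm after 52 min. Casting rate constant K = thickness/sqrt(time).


K = 8.6 / sqrt(52) = 8.6 / 7.2111 = 1.193 mm/min^0.5

1.193


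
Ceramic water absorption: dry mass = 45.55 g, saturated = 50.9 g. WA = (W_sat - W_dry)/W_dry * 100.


WA = (50.9 - 45.55) / 45.55 * 100 = 11.75%

11.75


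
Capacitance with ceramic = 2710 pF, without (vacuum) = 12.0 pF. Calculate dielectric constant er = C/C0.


er = 2710 / 12.0 = 225.83

225.83


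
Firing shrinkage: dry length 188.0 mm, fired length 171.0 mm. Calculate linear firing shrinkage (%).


FS = (188.0 - 171.0) / 188.0 * 100 = 9.04%

9.04


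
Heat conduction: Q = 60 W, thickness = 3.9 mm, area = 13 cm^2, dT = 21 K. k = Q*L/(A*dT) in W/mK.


k = 60*3.9/1000/(13/10000*21) = 8.57 W/mK

8.57


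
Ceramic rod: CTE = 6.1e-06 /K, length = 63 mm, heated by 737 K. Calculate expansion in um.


dL = 6.1e-06 * 63 * 737 * 1000 = 283.229 um

283.229


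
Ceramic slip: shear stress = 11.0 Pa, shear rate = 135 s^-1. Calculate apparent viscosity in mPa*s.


eta = tau/gamma * 1000 = 11.0/135 * 1000 = 81.5 mPa*s

81.5


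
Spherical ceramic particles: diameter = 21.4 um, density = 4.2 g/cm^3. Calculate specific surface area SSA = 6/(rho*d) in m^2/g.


SSA = 6 / (4.2 * 21.4) = 0.067 m^2/g

0.067


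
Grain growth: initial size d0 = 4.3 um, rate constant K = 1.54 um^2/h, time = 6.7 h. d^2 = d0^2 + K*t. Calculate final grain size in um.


d^2 = 4.3^2 + 1.54*6.7 = 28.808
d = sqrt(28.808) = 5.37 um

5.37


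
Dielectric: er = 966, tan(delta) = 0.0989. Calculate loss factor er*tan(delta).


Loss = 966 * 0.0989 = 95.537

95.537


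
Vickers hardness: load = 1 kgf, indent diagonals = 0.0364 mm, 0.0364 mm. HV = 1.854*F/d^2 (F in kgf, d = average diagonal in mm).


d_avg = (0.0364+0.0364)/2 = 0.0364 mm
HV = 1.854*1/0.0364^2 = 1399

1399


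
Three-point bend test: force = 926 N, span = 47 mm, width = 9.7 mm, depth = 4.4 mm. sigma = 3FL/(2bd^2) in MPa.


sigma = 3*926*47/(2*9.7*4.4^2) = 347.6 MPa

347.6


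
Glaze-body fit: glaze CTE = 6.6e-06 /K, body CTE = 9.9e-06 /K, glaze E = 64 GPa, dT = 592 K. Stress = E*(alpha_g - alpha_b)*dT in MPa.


Stress = 64*1000*(6.6e-06 - 9.9e-06)*592 = -125.0 MPa

-125.0


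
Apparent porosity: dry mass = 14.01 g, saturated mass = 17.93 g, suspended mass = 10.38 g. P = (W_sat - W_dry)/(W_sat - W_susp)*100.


P = (17.93 - 14.01) / (17.93 - 10.38) * 100 = 3.92 / 7.55 * 100 = 51.9%

51.9


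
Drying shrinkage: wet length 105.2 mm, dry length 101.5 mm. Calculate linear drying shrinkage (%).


DS = (105.2 - 101.5) / 105.2 * 100 = 3.52%

3.52


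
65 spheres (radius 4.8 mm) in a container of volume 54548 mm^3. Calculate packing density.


V_sphere = 4/3*pi*4.8^3 = 463.2467 mm^3
Total V = 65*463.2467 = 30111.0355 mm^3
PD = 30111.0355 / 54548 = 0.552

0.552


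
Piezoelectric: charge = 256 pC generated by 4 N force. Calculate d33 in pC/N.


d33 = 256 / 4 = 64.0 pC/N

64.0


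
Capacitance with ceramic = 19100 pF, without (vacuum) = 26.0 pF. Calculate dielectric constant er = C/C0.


er = 19100 / 26.0 = 734.62

734.62


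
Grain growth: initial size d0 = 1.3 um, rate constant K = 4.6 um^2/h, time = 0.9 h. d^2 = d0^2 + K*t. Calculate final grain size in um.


d^2 = 1.3^2 + 4.6*0.9 = 5.83
d = sqrt(5.83) = 2.41 um

2.41


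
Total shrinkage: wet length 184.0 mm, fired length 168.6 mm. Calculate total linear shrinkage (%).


TS = (184.0 - 168.6) / 184.0 * 100 = 8.37%

8.37


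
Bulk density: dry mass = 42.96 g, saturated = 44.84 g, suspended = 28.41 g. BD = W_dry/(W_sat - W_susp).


BD = 42.96 / (44.84 - 28.41) = 42.96 / 16.43 = 2.615 g/cm^3

2.615


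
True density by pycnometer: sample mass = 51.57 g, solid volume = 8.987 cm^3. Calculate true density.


TD = 51.57 / 8.987 = 5.738 g/cm^3

5.738


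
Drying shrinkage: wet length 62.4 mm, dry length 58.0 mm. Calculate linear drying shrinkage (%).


DS = (62.4 - 58.0) / 62.4 * 100 = 7.05%

7.05


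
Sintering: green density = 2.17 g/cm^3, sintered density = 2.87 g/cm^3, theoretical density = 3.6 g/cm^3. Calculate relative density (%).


Relative = 2.87 / 3.6 * 100 = 79.7%

79.7


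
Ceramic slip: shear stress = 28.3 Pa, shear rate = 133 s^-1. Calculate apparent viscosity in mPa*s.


eta = tau/gamma * 1000 = 28.3/133 * 1000 = 212.8 mPa*s

212.8


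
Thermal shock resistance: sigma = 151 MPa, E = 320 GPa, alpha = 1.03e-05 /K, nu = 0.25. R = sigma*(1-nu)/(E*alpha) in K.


R = 151*(1-0.25)/(320*1000*1.03e-05) = 34 K

34


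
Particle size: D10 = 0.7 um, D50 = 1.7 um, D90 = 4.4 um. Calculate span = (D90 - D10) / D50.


Span = (4.4 - 0.7) / 1.7 = 3.7 / 1.7 = 2.176

2.176


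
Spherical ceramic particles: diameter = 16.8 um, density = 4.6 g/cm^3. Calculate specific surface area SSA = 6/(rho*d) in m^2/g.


SSA = 6 / (4.6 * 16.8) = 0.078 m^2/g

0.078


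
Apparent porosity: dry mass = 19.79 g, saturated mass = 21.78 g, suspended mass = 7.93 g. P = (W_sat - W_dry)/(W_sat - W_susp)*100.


P = (21.78 - 19.79) / (21.78 - 7.93) * 100 = 1.99 / 13.85 * 100 = 14.4%

14.4


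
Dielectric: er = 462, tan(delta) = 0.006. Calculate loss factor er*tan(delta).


Loss = 462 * 0.006 = 2.772

2.772


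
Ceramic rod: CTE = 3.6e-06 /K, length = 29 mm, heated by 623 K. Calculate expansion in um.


dL = 3.6e-06 * 29 * 623 * 1000 = 65.041 um

65.041


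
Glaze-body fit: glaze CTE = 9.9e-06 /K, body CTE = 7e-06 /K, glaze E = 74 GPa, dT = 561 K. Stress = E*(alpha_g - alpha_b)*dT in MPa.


Stress = 74*1000*(9.9e-06 - 7e-06)*561 = 120.4 MPa

120.4


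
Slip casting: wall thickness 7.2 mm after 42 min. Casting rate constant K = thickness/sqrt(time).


K = 7.2 / sqrt(42) = 7.2 / 6.4807 = 1.111 mm/min^0.5

1.111


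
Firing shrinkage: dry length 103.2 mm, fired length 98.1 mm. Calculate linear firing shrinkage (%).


FS = (103.2 - 98.1) / 103.2 * 100 = 4.94%

4.94


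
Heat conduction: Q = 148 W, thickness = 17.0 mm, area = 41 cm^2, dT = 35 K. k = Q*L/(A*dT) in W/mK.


k = 148*17.0/1000/(41/10000*35) = 17.53 W/mK

17.53


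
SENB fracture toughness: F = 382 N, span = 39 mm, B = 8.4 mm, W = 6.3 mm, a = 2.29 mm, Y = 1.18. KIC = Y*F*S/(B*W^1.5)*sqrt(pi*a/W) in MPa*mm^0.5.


KIC = 1.18*382*39/(8.4*6.3^1.5)*sqrt(pi*2.29/6.3) = 141.43

141.43


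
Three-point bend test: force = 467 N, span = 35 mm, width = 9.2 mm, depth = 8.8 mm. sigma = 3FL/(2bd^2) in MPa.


sigma = 3*467*35/(2*9.2*8.8^2) = 34.4 MPa

34.4


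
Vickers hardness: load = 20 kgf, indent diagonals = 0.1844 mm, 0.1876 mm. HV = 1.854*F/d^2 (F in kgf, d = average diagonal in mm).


d_avg = (0.1844+0.1876)/2 = 0.186 mm
HV = 1.854*20/0.186^2 = 1072

1072


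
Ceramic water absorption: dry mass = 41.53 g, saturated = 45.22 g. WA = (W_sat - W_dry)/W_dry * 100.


WA = (45.22 - 41.53) / 41.53 * 100 = 8.89%

8.89


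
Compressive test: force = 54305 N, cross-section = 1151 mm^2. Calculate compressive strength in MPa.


CS = 54305 / 1151 = 47.2 MPa

47.2


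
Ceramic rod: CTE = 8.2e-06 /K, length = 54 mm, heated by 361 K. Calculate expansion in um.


dL = 8.2e-06 * 54 * 361 * 1000 = 159.851 um

159.851


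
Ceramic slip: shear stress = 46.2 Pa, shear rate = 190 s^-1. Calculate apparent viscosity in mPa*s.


eta = tau/gamma * 1000 = 46.2/190 * 1000 = 243.2 mPa*s

243.2


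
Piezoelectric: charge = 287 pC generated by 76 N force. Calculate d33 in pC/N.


d33 = 287 / 76 = 3.8 pC/N

3.8


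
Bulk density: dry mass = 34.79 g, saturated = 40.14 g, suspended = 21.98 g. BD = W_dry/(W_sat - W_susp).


BD = 34.79 / (40.14 - 21.98) = 34.79 / 18.16 = 1.916 g/cm^3

1.916


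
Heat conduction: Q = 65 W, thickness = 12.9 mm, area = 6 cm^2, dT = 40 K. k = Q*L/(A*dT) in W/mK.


k = 65*12.9/1000/(6/10000*40) = 34.94 W/mK

34.94


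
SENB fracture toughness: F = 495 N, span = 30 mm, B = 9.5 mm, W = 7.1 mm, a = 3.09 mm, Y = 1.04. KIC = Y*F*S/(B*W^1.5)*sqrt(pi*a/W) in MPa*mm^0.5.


KIC = 1.04*495*30/(9.5*7.1^1.5)*sqrt(pi*3.09/7.1) = 100.48

100.48


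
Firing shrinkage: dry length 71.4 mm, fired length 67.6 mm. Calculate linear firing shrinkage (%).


FS = (71.4 - 67.6) / 71.4 * 100 = 5.32%

5.32


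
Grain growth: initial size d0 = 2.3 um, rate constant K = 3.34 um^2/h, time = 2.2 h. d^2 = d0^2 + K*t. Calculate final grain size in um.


d^2 = 2.3^2 + 3.34*2.2 = 12.638
d = sqrt(12.638) = 3.55 um

3.55


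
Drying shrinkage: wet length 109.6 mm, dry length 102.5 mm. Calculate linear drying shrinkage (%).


DS = (109.6 - 102.5) / 109.6 * 100 = 6.48%

6.48


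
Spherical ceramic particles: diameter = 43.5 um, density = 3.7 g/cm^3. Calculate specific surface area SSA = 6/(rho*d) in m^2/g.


SSA = 6 / (3.7 * 43.5) = 0.037 m^2/g

0.037


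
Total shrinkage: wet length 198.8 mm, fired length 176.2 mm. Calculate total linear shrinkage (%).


TS = (198.8 - 176.2) / 198.8 * 100 = 11.37%

11.37


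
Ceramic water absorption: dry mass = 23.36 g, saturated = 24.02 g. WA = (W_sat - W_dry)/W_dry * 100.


WA = (24.02 - 23.36) / 23.36 * 100 = 2.83%

2.83


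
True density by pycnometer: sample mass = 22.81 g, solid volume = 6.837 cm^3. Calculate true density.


TD = 22.81 / 6.837 = 3.336 g/cm^3

3.336


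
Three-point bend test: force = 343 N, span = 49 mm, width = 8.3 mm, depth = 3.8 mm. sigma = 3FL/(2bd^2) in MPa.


sigma = 3*343*49/(2*8.3*3.8^2) = 210.3 MPa

210.3


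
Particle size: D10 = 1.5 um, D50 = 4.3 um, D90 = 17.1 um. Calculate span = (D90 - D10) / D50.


Span = (17.1 - 1.5) / 4.3 = 15.6 / 4.3 = 3.628

3.628


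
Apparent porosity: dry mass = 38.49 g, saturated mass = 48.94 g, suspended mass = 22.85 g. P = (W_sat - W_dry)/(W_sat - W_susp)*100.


P = (48.94 - 38.49) / (48.94 - 22.85) * 100 = 10.45 / 26.09 * 100 = 40.1%

40.1


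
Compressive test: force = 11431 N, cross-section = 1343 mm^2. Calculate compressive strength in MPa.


CS = 11431 / 1343 = 8.5 MPa

8.5


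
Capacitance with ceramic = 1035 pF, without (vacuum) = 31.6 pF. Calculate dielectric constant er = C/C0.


er = 1035 / 31.6 = 32.75

32.75


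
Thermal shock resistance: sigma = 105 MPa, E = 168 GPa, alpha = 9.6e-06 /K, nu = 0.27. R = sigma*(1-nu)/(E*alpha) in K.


R = 105*(1-0.27)/(168*1000*9.6e-06) = 48 K

48


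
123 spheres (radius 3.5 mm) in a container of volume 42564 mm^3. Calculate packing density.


V_sphere = 4/3*pi*3.5^3 = 179.5944 mm^3
Total V = 123*179.5944 = 22090.1112 mm^3
PD = 22090.1112 / 42564 = 0.519

0.519


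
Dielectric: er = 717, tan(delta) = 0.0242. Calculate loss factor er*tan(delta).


Loss = 717 * 0.0242 = 17.351

17.351


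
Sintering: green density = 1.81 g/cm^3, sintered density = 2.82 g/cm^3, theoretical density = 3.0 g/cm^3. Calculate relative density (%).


Relative = 2.82 / 3.0 * 100 = 94.0%

94.0


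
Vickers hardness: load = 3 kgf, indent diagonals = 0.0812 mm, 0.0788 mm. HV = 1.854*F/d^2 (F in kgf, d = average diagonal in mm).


d_avg = (0.0812+0.0788)/2 = 0.08 mm
HV = 1.854*3/0.08^2 = 869

869
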